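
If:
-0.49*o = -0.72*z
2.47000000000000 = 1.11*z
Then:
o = 3.27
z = 2.23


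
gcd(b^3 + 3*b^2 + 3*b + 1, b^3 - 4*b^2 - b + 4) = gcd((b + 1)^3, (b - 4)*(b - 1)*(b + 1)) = b + 1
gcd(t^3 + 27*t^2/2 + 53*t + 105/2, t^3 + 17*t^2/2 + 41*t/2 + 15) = t^2 + 13*t/2 + 15/2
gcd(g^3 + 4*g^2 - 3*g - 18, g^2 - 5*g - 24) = g + 3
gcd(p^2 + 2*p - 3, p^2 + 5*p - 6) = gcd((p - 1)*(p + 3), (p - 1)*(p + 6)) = p - 1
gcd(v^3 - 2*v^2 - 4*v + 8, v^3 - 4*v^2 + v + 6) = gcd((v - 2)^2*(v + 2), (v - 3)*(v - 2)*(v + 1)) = v - 2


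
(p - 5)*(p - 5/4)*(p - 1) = p^3 - 29*p^2/4 + 25*p/2 - 25/4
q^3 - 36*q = q*(q - 6)*(q + 6)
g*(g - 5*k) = g^2 - 5*g*k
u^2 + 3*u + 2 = (u + 1)*(u + 2)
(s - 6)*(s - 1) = s^2 - 7*s + 6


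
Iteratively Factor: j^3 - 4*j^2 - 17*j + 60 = (j - 5)*(j^2 + j - 12) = (j - 5)*(j + 4)*(j - 3)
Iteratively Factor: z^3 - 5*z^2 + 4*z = (z - 1)*(z^2 - 4*z) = z*(z - 1)*(z - 4)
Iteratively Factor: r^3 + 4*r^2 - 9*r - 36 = (r - 3)*(r^2 + 7*r + 12) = (r - 3)*(r + 3)*(r + 4)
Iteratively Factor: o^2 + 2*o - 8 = (o + 4)*(o - 2)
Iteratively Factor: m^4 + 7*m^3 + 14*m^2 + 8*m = (m + 4)*(m^3 + 3*m^2 + 2*m) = m*(m + 4)*(m^2 + 3*m + 2) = m*(m + 2)*(m + 4)*(m + 1)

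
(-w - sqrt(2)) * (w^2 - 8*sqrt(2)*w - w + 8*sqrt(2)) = -w^3 + w^2 + 7*sqrt(2)*w^2 - 7*sqrt(2)*w + 16*w - 16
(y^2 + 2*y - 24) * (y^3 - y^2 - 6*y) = y^5 + y^4 - 32*y^3 + 12*y^2 + 144*y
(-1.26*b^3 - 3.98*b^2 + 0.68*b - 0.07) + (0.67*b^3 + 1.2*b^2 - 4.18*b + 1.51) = -0.59*b^3 - 2.78*b^2 - 3.5*b + 1.44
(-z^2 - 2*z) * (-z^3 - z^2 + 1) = z^5 + 3*z^4 + 2*z^3 - z^2 - 2*z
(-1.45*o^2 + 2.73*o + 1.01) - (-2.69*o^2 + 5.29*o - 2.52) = 1.24*o^2 - 2.56*o + 3.53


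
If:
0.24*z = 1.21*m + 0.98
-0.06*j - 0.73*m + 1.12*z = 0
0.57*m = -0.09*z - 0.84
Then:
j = -20.43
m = -1.18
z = -1.86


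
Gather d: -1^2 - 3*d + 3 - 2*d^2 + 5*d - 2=-2*d^2 + 2*d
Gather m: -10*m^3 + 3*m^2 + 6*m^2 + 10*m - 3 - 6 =-10*m^3 + 9*m^2 + 10*m - 9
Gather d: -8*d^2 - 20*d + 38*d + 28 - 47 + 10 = -8*d^2 + 18*d - 9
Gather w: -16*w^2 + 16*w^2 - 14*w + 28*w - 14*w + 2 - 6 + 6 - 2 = 0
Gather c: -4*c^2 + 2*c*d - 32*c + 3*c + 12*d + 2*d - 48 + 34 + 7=-4*c^2 + c*(2*d - 29) + 14*d - 7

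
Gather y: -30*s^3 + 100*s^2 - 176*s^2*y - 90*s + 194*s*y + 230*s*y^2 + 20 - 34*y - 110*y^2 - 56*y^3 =-30*s^3 + 100*s^2 - 90*s - 56*y^3 + y^2*(230*s - 110) + y*(-176*s^2 + 194*s - 34) + 20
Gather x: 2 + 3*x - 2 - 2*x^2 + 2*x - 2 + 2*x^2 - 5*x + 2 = 0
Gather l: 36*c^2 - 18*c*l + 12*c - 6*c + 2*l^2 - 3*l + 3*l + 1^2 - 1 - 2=36*c^2 - 18*c*l + 6*c + 2*l^2 - 2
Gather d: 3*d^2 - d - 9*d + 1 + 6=3*d^2 - 10*d + 7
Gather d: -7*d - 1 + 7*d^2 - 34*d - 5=7*d^2 - 41*d - 6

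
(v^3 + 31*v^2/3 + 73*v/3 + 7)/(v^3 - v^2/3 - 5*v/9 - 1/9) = 3*(v^2 + 10*v + 21)/(3*v^2 - 2*v - 1)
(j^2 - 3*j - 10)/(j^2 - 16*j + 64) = (j^2 - 3*j - 10)/(j^2 - 16*j + 64)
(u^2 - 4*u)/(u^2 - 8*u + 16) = u/(u - 4)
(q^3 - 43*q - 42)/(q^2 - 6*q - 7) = q + 6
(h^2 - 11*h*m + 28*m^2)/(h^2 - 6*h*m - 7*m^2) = (h - 4*m)/(h + m)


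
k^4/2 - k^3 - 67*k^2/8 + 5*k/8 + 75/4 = (k/2 + 1)*(k - 5)*(k - 3/2)*(k + 5/2)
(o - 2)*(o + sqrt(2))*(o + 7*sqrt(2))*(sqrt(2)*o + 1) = sqrt(2)*o^4 - 2*sqrt(2)*o^3 + 17*o^3 - 34*o^2 + 22*sqrt(2)*o^2 - 44*sqrt(2)*o + 14*o - 28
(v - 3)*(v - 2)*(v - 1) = v^3 - 6*v^2 + 11*v - 6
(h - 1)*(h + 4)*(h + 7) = h^3 + 10*h^2 + 17*h - 28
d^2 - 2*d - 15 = (d - 5)*(d + 3)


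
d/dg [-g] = -1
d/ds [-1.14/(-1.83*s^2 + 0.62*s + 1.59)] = (0.7068 - 4.1724*s)/(-1.83*s^2 + 0.62*s + 1.59)^2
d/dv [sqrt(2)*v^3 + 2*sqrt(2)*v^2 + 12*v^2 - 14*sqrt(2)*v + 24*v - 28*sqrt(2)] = 3*sqrt(2)*v^2 + 4*sqrt(2)*v + 24*v - 14*sqrt(2) + 24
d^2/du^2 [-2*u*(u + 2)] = -4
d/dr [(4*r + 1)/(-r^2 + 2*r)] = 2*(2*r^2 + r - 1)/(r^2*(r^2 - 4*r + 4))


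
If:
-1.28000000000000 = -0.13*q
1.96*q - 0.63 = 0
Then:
No Solution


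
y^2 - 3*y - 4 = (y - 4)*(y + 1)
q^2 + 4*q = q*(q + 4)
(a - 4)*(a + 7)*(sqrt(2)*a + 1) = sqrt(2)*a^3 + a^2 + 3*sqrt(2)*a^2 - 28*sqrt(2)*a + 3*a - 28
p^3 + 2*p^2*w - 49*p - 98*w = (p - 7)*(p + 7)*(p + 2*w)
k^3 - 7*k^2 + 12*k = k*(k - 4)*(k - 3)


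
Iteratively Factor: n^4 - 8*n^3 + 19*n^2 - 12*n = (n)*(n^3 - 8*n^2 + 19*n - 12) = n*(n - 4)*(n^2 - 4*n + 3) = n*(n - 4)*(n - 3)*(n - 1)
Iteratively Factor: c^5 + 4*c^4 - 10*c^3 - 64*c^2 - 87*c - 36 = (c + 3)*(c^4 + c^3 - 13*c^2 - 25*c - 12) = (c - 4)*(c + 3)*(c^3 + 5*c^2 + 7*c + 3) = (c - 4)*(c + 1)*(c + 3)*(c^2 + 4*c + 3) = (c - 4)*(c + 1)^2*(c + 3)*(c + 3)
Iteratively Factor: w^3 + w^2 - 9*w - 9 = (w + 3)*(w^2 - 2*w - 3) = (w - 3)*(w + 3)*(w + 1)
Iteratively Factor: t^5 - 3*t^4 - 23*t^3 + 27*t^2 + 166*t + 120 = (t - 5)*(t^4 + 2*t^3 - 13*t^2 - 38*t - 24) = (t - 5)*(t - 4)*(t^3 + 6*t^2 + 11*t + 6) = (t - 5)*(t - 4)*(t + 3)*(t^2 + 3*t + 2) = (t - 5)*(t - 4)*(t + 2)*(t + 3)*(t + 1)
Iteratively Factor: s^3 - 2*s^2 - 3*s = (s)*(s^2 - 2*s - 3) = s*(s + 1)*(s - 3)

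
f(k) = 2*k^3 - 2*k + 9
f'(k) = 6*k^2 - 2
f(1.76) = 16.38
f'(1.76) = 16.59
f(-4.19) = -129.74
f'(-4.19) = 103.34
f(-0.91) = 9.31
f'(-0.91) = 2.97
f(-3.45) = -66.23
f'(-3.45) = 69.42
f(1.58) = 13.73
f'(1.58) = 12.98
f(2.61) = 39.34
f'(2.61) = 38.87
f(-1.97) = -2.35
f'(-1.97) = 21.29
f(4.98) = 246.05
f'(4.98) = 146.80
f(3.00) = 57.00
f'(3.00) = 52.00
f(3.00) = 57.00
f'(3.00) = 52.00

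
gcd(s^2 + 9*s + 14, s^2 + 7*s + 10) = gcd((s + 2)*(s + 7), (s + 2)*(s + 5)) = s + 2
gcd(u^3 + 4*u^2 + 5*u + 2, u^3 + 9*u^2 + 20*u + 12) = u^2 + 3*u + 2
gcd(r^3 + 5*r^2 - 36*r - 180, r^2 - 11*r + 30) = r - 6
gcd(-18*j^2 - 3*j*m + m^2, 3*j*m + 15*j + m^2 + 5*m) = 3*j + m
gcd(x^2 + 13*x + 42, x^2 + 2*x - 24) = x + 6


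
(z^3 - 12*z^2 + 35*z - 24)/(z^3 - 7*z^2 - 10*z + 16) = (z - 3)/(z + 2)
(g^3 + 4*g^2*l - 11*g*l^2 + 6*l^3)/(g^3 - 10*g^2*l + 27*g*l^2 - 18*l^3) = (g^2 + 5*g*l - 6*l^2)/(g^2 - 9*g*l + 18*l^2)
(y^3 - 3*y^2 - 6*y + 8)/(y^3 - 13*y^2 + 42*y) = (y^3 - 3*y^2 - 6*y + 8)/(y*(y^2 - 13*y + 42))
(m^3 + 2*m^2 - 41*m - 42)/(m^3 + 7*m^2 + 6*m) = (m^2 + m - 42)/(m*(m + 6))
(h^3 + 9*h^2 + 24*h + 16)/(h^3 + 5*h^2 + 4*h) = (h + 4)/h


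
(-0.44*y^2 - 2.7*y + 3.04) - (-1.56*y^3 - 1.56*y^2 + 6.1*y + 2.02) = 1.56*y^3 + 1.12*y^2 - 8.8*y + 1.02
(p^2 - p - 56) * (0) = 0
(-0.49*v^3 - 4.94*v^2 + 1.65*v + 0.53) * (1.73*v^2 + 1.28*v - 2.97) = -0.8477*v^5 - 9.1734*v^4 - 2.0134*v^3 + 17.7007*v^2 - 4.2221*v - 1.5741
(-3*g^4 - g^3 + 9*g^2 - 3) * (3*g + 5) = -9*g^5 - 18*g^4 + 22*g^3 + 45*g^2 - 9*g - 15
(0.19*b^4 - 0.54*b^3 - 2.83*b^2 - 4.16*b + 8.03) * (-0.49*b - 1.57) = -0.0931*b^5 - 0.0337*b^4 + 2.2345*b^3 + 6.4815*b^2 + 2.5965*b - 12.6071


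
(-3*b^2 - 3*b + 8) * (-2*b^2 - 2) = 6*b^4 + 6*b^3 - 10*b^2 + 6*b - 16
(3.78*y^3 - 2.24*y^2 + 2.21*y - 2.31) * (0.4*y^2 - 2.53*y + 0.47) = 1.512*y^5 - 10.4594*y^4 + 8.3278*y^3 - 7.5681*y^2 + 6.883*y - 1.0857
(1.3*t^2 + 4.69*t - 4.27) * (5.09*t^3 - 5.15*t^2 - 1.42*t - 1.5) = 6.617*t^5 + 17.1771*t^4 - 47.7338*t^3 + 13.3807*t^2 - 0.971600000000001*t + 6.405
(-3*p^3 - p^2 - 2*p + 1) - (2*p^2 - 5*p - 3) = -3*p^3 - 3*p^2 + 3*p + 4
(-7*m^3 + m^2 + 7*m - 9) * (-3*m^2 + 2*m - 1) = 21*m^5 - 17*m^4 - 12*m^3 + 40*m^2 - 25*m + 9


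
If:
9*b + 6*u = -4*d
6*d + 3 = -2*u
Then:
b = 2/9 - 14*u/27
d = -u/3 - 1/2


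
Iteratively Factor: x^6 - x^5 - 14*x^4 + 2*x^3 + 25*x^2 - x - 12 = (x + 3)*(x^5 - 4*x^4 - 2*x^3 + 8*x^2 + x - 4) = (x + 1)*(x + 3)*(x^4 - 5*x^3 + 3*x^2 + 5*x - 4) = (x - 4)*(x + 1)*(x + 3)*(x^3 - x^2 - x + 1) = (x - 4)*(x - 1)*(x + 1)*(x + 3)*(x^2 - 1) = (x - 4)*(x - 1)*(x + 1)^2*(x + 3)*(x - 1)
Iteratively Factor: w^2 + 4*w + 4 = (w + 2)*(w + 2)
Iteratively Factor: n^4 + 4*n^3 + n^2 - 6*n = (n - 1)*(n^3 + 5*n^2 + 6*n) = n*(n - 1)*(n^2 + 5*n + 6) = n*(n - 1)*(n + 2)*(n + 3)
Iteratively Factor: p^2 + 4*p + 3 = (p + 1)*(p + 3)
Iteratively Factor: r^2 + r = (r + 1)*(r)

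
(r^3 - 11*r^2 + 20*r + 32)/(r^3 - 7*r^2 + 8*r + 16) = (r - 8)/(r - 4)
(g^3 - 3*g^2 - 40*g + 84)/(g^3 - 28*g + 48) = (g - 7)/(g - 4)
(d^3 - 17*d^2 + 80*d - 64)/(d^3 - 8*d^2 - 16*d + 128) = (d^2 - 9*d + 8)/(d^2 - 16)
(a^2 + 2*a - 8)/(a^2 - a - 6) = (-a^2 - 2*a + 8)/(-a^2 + a + 6)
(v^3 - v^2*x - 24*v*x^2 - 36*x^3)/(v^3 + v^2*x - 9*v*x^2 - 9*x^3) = (-v^2 + 4*v*x + 12*x^2)/(-v^2 + 2*v*x + 3*x^2)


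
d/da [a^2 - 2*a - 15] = 2*a - 2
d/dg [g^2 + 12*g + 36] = 2*g + 12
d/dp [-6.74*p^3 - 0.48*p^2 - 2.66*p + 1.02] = -20.22*p^2 - 0.96*p - 2.66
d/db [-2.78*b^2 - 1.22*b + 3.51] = -5.56*b - 1.22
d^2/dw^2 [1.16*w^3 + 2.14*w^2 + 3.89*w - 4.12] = 6.96*w + 4.28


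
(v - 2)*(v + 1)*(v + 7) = v^3 + 6*v^2 - 9*v - 14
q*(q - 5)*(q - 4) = q^3 - 9*q^2 + 20*q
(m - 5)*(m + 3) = m^2 - 2*m - 15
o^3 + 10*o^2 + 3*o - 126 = (o - 3)*(o + 6)*(o + 7)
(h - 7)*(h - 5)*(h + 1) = h^3 - 11*h^2 + 23*h + 35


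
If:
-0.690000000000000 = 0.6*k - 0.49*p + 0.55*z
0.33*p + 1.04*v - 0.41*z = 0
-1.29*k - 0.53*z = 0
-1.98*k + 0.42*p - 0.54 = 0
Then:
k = 0.02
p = 1.38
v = -0.46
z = -0.05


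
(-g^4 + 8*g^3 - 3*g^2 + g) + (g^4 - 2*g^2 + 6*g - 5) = 8*g^3 - 5*g^2 + 7*g - 5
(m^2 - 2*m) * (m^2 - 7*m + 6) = m^4 - 9*m^3 + 20*m^2 - 12*m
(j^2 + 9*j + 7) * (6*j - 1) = 6*j^3 + 53*j^2 + 33*j - 7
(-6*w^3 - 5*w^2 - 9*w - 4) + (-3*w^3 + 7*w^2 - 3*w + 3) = -9*w^3 + 2*w^2 - 12*w - 1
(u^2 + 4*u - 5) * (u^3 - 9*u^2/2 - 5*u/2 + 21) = u^5 - u^4/2 - 51*u^3/2 + 67*u^2/2 + 193*u/2 - 105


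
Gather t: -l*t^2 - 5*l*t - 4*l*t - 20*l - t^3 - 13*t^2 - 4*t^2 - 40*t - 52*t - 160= -20*l - t^3 + t^2*(-l - 17) + t*(-9*l - 92) - 160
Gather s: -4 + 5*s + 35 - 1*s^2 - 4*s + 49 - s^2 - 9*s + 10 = -2*s^2 - 8*s + 90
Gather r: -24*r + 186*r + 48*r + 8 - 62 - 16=210*r - 70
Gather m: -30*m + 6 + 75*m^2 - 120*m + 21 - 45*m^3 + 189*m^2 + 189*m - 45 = -45*m^3 + 264*m^2 + 39*m - 18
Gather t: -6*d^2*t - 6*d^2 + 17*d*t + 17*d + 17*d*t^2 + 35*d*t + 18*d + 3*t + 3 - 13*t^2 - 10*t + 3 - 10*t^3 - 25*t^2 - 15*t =-6*d^2 + 35*d - 10*t^3 + t^2*(17*d - 38) + t*(-6*d^2 + 52*d - 22) + 6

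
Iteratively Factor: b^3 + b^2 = (b)*(b^2 + b) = b*(b + 1)*(b)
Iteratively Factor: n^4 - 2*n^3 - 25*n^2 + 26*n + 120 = (n - 5)*(n^3 + 3*n^2 - 10*n - 24) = (n - 5)*(n + 2)*(n^2 + n - 12) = (n - 5)*(n + 2)*(n + 4)*(n - 3)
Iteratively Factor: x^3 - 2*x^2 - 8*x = (x - 4)*(x^2 + 2*x) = (x - 4)*(x + 2)*(x)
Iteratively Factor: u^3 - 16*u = (u + 4)*(u^2 - 4*u) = u*(u + 4)*(u - 4)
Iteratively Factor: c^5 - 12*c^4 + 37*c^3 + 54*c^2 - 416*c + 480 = (c - 4)*(c^4 - 8*c^3 + 5*c^2 + 74*c - 120) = (c - 4)*(c + 3)*(c^3 - 11*c^2 + 38*c - 40) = (c - 4)^2*(c + 3)*(c^2 - 7*c + 10) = (c - 4)^2*(c - 2)*(c + 3)*(c - 5)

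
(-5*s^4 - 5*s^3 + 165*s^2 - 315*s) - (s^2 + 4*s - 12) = -5*s^4 - 5*s^3 + 164*s^2 - 319*s + 12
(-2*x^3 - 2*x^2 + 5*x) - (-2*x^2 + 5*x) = -2*x^3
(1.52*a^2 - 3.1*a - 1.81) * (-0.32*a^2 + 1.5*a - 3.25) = -0.4864*a^4 + 3.272*a^3 - 9.0108*a^2 + 7.36*a + 5.8825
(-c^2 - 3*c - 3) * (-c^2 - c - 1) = c^4 + 4*c^3 + 7*c^2 + 6*c + 3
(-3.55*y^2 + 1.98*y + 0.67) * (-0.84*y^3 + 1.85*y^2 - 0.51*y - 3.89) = 2.982*y^5 - 8.2307*y^4 + 4.9107*y^3 + 14.0392*y^2 - 8.0439*y - 2.6063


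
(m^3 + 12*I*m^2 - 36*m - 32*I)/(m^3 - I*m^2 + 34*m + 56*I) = (m^2 + 10*I*m - 16)/(m^2 - 3*I*m + 28)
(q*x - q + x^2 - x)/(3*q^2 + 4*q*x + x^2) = (x - 1)/(3*q + x)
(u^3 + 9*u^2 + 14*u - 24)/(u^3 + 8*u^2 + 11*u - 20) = (u + 6)/(u + 5)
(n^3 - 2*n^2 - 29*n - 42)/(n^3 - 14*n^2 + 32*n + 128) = (n^2 - 4*n - 21)/(n^2 - 16*n + 64)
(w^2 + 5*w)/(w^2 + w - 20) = w/(w - 4)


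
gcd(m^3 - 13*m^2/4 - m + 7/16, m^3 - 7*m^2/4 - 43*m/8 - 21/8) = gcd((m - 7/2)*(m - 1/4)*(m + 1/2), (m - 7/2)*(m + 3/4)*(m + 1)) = m - 7/2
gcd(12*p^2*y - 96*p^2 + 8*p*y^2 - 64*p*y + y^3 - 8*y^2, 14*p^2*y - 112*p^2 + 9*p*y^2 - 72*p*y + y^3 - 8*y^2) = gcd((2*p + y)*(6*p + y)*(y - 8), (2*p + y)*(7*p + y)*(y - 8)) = 2*p*y - 16*p + y^2 - 8*y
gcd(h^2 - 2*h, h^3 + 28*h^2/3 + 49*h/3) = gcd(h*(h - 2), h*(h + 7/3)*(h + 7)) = h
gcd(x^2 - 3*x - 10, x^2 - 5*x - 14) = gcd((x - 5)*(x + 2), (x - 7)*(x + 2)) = x + 2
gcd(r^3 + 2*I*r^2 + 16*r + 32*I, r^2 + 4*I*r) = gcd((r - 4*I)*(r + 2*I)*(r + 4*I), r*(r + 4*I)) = r + 4*I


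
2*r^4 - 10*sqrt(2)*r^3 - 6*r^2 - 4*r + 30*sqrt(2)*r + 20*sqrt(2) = (r - 2)*(r - 5*sqrt(2))*(sqrt(2)*r + sqrt(2))^2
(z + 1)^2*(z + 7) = z^3 + 9*z^2 + 15*z + 7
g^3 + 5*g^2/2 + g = g*(g + 1/2)*(g + 2)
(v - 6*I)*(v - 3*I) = v^2 - 9*I*v - 18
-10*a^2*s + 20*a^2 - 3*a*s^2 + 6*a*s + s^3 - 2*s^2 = (-5*a + s)*(2*a + s)*(s - 2)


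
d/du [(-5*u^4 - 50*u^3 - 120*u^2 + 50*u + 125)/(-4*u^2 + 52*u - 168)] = 5*(2*u^5 - 29*u^4 - 92*u^3 + 958*u^2 + 2066*u - 745)/(4*(u^4 - 26*u^3 + 253*u^2 - 1092*u + 1764))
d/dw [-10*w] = -10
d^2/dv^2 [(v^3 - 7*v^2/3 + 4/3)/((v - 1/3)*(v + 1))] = 6*(21*v^3 + 9*v^2 + 27*v + 7)/(27*v^6 + 54*v^5 + 9*v^4 - 28*v^3 - 3*v^2 + 6*v - 1)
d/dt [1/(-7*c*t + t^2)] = (7*c - 2*t)/(t^2*(7*c - t)^2)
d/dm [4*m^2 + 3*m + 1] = 8*m + 3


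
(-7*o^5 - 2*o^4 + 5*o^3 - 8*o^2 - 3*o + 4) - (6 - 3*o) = -7*o^5 - 2*o^4 + 5*o^3 - 8*o^2 - 2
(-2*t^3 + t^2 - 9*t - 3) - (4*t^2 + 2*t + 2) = -2*t^3 - 3*t^2 - 11*t - 5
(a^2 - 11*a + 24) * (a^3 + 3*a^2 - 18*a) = a^5 - 8*a^4 - 27*a^3 + 270*a^2 - 432*a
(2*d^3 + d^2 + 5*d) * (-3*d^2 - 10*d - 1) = -6*d^5 - 23*d^4 - 27*d^3 - 51*d^2 - 5*d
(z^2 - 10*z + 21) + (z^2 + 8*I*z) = 2*z^2 - 10*z + 8*I*z + 21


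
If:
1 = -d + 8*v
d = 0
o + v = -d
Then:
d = 0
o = -1/8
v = 1/8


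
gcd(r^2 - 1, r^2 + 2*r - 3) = r - 1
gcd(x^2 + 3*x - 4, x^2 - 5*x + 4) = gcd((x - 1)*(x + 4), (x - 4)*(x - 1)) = x - 1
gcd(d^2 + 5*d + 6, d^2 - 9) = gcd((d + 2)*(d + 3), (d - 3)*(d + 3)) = d + 3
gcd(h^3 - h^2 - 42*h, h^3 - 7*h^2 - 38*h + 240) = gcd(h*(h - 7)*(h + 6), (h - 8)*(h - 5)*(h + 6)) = h + 6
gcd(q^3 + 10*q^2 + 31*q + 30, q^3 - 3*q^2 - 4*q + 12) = q + 2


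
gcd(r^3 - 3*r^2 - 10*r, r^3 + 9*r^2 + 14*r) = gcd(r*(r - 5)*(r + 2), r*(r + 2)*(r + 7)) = r^2 + 2*r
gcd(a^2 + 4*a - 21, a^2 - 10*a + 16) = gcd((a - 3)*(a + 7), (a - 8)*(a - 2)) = 1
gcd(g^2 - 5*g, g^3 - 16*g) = g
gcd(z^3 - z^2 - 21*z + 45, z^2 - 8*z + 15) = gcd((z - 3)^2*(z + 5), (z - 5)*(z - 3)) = z - 3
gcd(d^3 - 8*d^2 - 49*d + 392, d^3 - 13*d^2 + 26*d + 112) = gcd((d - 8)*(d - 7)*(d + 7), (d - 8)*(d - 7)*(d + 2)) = d^2 - 15*d + 56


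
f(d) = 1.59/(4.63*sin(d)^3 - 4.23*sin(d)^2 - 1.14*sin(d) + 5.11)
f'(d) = 1.59*(-13.89*sin(d)^2*cos(d) + 8.46*sin(d)*cos(d) + 1.14*cos(d))/(4.63*sin(d)^3 - 4.23*sin(d)^2 - 1.14*sin(d) + 5.11)^2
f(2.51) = 0.41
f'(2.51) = -0.11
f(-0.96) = 2.41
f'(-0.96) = -31.64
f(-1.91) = -1.09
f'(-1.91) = 4.77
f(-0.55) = 0.41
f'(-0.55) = -0.63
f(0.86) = 0.41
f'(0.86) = -0.03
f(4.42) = -0.91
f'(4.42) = 2.97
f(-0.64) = 0.48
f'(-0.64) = -1.04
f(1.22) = 0.38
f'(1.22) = -0.10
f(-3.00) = 0.31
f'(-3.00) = 0.02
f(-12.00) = 0.40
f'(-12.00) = 0.14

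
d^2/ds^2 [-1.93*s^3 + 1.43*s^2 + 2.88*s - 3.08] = 2.86 - 11.58*s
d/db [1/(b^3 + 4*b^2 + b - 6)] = (-3*b^2 - 8*b - 1)/(b^3 + 4*b^2 + b - 6)^2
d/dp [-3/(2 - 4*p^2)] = -6*p/(2*p^2 - 1)^2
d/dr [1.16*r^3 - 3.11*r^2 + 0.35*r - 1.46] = 3.48*r^2 - 6.22*r + 0.35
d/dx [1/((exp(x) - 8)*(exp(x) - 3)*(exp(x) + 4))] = (-(exp(x) - 8)*(exp(x) - 3) - (exp(x) - 8)*(exp(x) + 4) - (exp(x) - 3)*(exp(x) + 4))*exp(x)/((exp(x) - 8)^2*(exp(x) - 3)^2*(exp(x) + 4)^2)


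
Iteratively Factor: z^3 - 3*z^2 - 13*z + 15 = (z + 3)*(z^2 - 6*z + 5) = (z - 1)*(z + 3)*(z - 5)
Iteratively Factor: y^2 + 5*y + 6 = (y + 3)*(y + 2)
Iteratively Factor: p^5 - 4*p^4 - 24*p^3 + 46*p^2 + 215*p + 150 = (p - 5)*(p^4 + p^3 - 19*p^2 - 49*p - 30) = (p - 5)^2*(p^3 + 6*p^2 + 11*p + 6) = (p - 5)^2*(p + 2)*(p^2 + 4*p + 3) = (p - 5)^2*(p + 2)*(p + 3)*(p + 1)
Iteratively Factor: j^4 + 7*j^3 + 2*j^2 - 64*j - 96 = (j + 4)*(j^3 + 3*j^2 - 10*j - 24) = (j + 2)*(j + 4)*(j^2 + j - 12) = (j - 3)*(j + 2)*(j + 4)*(j + 4)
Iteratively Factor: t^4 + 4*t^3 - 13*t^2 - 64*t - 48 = (t + 1)*(t^3 + 3*t^2 - 16*t - 48) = (t + 1)*(t + 3)*(t^2 - 16) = (t - 4)*(t + 1)*(t + 3)*(t + 4)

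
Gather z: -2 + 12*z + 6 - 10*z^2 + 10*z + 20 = -10*z^2 + 22*z + 24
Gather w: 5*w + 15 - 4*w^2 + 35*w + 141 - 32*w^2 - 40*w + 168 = 324 - 36*w^2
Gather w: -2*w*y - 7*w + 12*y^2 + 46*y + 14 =w*(-2*y - 7) + 12*y^2 + 46*y + 14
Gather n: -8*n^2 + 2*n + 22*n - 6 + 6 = -8*n^2 + 24*n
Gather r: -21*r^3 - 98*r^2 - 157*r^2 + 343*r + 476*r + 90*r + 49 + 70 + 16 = -21*r^3 - 255*r^2 + 909*r + 135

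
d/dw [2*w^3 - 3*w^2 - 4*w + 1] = 6*w^2 - 6*w - 4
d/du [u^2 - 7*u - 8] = 2*u - 7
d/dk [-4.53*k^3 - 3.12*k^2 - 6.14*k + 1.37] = -13.59*k^2 - 6.24*k - 6.14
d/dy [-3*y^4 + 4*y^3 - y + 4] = -12*y^3 + 12*y^2 - 1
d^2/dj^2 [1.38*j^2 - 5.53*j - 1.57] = 2.76000000000000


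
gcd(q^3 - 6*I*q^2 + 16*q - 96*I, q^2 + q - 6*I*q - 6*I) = q - 6*I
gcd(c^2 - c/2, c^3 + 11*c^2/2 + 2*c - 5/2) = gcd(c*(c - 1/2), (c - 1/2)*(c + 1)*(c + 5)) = c - 1/2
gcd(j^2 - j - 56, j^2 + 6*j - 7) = j + 7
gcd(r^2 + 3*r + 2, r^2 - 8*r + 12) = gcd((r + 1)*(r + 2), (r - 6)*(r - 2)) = 1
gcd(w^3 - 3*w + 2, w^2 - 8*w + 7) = w - 1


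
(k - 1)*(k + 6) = k^2 + 5*k - 6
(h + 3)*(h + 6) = h^2 + 9*h + 18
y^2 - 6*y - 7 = (y - 7)*(y + 1)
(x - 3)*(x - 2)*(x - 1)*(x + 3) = x^4 - 3*x^3 - 7*x^2 + 27*x - 18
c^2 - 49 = (c - 7)*(c + 7)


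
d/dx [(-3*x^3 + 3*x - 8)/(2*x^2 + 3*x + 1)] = (-6*x^4 - 18*x^3 - 15*x^2 + 32*x + 27)/(4*x^4 + 12*x^3 + 13*x^2 + 6*x + 1)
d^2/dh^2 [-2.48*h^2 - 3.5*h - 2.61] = -4.96000000000000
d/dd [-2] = 0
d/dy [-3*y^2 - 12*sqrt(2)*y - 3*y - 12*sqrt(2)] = -6*y - 12*sqrt(2) - 3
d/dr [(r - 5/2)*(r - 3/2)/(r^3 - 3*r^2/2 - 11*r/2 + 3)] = (-8*r^4 + 64*r^3 - 182*r^2 + 138*r + 69)/(2*(4*r^6 - 12*r^5 - 35*r^4 + 90*r^3 + 85*r^2 - 132*r + 36))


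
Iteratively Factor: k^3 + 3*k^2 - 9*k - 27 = (k - 3)*(k^2 + 6*k + 9) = (k - 3)*(k + 3)*(k + 3)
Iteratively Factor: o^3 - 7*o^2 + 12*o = (o - 3)*(o^2 - 4*o) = o*(o - 3)*(o - 4)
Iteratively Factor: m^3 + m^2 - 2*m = (m + 2)*(m^2 - m) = (m - 1)*(m + 2)*(m)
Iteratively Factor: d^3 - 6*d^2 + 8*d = (d)*(d^2 - 6*d + 8) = d*(d - 4)*(d - 2)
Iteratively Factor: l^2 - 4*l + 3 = (l - 1)*(l - 3)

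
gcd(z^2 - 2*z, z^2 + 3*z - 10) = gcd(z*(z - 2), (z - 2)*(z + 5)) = z - 2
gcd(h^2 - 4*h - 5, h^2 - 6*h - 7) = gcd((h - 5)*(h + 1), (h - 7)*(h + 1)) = h + 1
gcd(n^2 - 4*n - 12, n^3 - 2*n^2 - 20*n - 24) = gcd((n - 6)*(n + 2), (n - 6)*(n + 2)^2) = n^2 - 4*n - 12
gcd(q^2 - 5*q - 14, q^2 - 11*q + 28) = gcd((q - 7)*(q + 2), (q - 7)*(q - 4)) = q - 7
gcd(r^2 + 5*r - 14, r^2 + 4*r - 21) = r + 7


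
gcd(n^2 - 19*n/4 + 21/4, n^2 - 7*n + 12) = n - 3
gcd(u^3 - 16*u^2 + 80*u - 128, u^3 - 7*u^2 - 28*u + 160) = u^2 - 12*u + 32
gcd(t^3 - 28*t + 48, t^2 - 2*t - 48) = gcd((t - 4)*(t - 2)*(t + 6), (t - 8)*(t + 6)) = t + 6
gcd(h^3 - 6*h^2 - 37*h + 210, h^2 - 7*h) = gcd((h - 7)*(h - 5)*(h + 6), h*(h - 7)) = h - 7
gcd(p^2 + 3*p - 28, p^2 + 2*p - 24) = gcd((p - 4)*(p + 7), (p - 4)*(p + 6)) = p - 4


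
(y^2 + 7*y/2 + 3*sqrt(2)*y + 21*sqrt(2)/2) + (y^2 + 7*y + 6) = 2*y^2 + 3*sqrt(2)*y + 21*y/2 + 6 + 21*sqrt(2)/2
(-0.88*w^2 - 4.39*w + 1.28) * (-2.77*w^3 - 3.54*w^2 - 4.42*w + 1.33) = 2.4376*w^5 + 15.2755*w^4 + 15.8846*w^3 + 13.7022*w^2 - 11.4963*w + 1.7024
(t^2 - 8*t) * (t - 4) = t^3 - 12*t^2 + 32*t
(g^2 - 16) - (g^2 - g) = g - 16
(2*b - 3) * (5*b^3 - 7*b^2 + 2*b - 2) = 10*b^4 - 29*b^3 + 25*b^2 - 10*b + 6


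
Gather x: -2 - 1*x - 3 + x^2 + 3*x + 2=x^2 + 2*x - 3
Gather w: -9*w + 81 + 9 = 90 - 9*w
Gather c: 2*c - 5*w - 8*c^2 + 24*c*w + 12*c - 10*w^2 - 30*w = -8*c^2 + c*(24*w + 14) - 10*w^2 - 35*w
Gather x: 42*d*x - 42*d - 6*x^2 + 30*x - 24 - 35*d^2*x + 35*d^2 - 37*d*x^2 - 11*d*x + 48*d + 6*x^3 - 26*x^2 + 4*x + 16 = 35*d^2 + 6*d + 6*x^3 + x^2*(-37*d - 32) + x*(-35*d^2 + 31*d + 34) - 8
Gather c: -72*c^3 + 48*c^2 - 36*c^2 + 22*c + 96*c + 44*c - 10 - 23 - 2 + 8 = -72*c^3 + 12*c^2 + 162*c - 27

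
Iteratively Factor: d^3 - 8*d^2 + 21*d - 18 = (d - 2)*(d^2 - 6*d + 9) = (d - 3)*(d - 2)*(d - 3)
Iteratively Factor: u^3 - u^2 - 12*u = (u + 3)*(u^2 - 4*u) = (u - 4)*(u + 3)*(u)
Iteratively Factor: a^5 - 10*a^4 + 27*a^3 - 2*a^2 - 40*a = (a)*(a^4 - 10*a^3 + 27*a^2 - 2*a - 40) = a*(a - 4)*(a^3 - 6*a^2 + 3*a + 10) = a*(a - 4)*(a - 2)*(a^2 - 4*a - 5) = a*(a - 4)*(a - 2)*(a + 1)*(a - 5)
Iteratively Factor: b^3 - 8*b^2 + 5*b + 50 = (b + 2)*(b^2 - 10*b + 25) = (b - 5)*(b + 2)*(b - 5)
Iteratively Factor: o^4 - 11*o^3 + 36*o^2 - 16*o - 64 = (o - 4)*(o^3 - 7*o^2 + 8*o + 16) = (o - 4)^2*(o^2 - 3*o - 4) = (o - 4)^2*(o + 1)*(o - 4)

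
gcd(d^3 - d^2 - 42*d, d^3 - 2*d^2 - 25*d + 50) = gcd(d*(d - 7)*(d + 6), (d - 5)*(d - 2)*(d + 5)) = 1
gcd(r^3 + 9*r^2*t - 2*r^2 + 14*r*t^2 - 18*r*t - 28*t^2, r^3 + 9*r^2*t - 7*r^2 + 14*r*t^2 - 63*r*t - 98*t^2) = r^2 + 9*r*t + 14*t^2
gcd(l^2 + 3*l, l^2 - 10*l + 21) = 1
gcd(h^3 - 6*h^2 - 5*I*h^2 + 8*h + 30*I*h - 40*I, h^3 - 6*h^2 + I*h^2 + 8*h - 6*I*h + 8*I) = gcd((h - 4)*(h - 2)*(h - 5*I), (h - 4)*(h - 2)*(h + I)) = h^2 - 6*h + 8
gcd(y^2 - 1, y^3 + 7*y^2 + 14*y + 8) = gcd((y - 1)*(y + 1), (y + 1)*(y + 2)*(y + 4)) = y + 1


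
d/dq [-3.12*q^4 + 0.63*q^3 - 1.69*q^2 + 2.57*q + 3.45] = -12.48*q^3 + 1.89*q^2 - 3.38*q + 2.57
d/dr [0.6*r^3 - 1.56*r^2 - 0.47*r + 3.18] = 1.8*r^2 - 3.12*r - 0.47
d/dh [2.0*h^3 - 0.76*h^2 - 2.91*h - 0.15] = 6.0*h^2 - 1.52*h - 2.91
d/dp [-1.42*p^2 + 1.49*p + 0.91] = 1.49 - 2.84*p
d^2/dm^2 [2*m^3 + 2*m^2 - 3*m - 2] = 12*m + 4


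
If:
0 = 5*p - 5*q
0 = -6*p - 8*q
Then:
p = 0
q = 0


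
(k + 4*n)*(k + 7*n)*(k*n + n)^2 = k^4*n^2 + 11*k^3*n^3 + 2*k^3*n^2 + 28*k^2*n^4 + 22*k^2*n^3 + k^2*n^2 + 56*k*n^4 + 11*k*n^3 + 28*n^4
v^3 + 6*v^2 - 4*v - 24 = (v - 2)*(v + 2)*(v + 6)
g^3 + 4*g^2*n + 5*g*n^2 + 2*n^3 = (g + n)^2*(g + 2*n)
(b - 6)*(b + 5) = b^2 - b - 30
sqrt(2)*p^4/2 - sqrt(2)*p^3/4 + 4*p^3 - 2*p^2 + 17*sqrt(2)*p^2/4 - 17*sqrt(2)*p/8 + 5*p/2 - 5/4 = (p - 1/2)*(p + sqrt(2))*(p + 5*sqrt(2)/2)*(sqrt(2)*p/2 + 1/2)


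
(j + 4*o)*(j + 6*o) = j^2 + 10*j*o + 24*o^2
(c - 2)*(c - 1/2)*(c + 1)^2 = c^4 - c^3/2 - 3*c^2 - c/2 + 1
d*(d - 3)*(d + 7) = d^3 + 4*d^2 - 21*d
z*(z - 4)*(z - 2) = z^3 - 6*z^2 + 8*z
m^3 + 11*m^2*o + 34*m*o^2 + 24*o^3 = (m + o)*(m + 4*o)*(m + 6*o)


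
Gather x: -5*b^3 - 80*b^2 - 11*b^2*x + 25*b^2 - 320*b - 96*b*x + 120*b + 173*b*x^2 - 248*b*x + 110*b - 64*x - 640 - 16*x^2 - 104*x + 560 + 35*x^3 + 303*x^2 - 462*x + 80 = -5*b^3 - 55*b^2 - 90*b + 35*x^3 + x^2*(173*b + 287) + x*(-11*b^2 - 344*b - 630)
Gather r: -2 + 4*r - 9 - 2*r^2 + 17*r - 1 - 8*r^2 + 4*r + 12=-10*r^2 + 25*r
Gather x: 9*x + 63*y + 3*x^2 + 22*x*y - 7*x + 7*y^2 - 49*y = 3*x^2 + x*(22*y + 2) + 7*y^2 + 14*y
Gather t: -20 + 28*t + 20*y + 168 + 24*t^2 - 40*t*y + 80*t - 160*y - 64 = 24*t^2 + t*(108 - 40*y) - 140*y + 84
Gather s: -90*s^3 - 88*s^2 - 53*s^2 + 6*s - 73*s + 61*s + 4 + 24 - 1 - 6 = -90*s^3 - 141*s^2 - 6*s + 21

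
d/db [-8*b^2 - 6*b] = -16*b - 6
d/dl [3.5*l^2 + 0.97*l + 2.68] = 7.0*l + 0.97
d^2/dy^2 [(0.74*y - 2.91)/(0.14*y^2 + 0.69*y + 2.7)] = ((0.28*y + 0.69)*(0.56*y + 1.38)*(0.74*y - 2.91) - (0.6216*y + 0.2064)*(0.14*y^2 + 0.69*y + 2.7))/(0.14*y^2 + 0.69*y + 2.7)^3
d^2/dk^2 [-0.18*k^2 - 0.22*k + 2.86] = -0.360000000000000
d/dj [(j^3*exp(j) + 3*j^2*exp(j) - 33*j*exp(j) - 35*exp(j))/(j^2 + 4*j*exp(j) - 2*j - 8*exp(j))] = ((j^2 + 4*j*exp(j) - 2*j - 8*exp(j))*(j^3 + 6*j^2 - 27*j - 68) - 2*(j^3 + 3*j^2 - 33*j - 35)*(2*j*exp(j) + j - 2*exp(j) - 1))*exp(j)/(j^2 + 4*j*exp(j) - 2*j - 8*exp(j))^2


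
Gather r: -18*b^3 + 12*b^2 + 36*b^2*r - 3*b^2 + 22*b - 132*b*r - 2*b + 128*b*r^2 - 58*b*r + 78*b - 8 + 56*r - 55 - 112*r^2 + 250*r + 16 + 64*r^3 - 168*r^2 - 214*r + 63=-18*b^3 + 9*b^2 + 98*b + 64*r^3 + r^2*(128*b - 280) + r*(36*b^2 - 190*b + 92) + 16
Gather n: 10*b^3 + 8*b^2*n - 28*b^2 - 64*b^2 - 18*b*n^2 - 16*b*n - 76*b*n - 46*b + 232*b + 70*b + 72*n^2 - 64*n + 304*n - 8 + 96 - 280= 10*b^3 - 92*b^2 + 256*b + n^2*(72 - 18*b) + n*(8*b^2 - 92*b + 240) - 192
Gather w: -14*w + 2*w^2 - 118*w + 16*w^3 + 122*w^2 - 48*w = 16*w^3 + 124*w^2 - 180*w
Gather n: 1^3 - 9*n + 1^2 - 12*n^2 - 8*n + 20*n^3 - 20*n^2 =20*n^3 - 32*n^2 - 17*n + 2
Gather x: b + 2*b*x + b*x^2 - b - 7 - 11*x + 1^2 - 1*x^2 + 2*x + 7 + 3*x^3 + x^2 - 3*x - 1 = b*x^2 + 3*x^3 + x*(2*b - 12)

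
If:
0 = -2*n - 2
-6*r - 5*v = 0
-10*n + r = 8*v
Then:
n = -1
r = -50/53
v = 60/53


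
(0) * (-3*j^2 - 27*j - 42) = 0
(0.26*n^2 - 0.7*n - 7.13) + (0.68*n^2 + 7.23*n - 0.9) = 0.94*n^2 + 6.53*n - 8.03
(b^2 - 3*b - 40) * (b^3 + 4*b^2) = b^5 + b^4 - 52*b^3 - 160*b^2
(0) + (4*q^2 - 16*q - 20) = 4*q^2 - 16*q - 20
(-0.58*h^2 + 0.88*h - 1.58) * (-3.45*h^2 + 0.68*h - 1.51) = 2.001*h^4 - 3.4304*h^3 + 6.9252*h^2 - 2.4032*h + 2.3858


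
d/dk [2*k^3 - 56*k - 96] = 6*k^2 - 56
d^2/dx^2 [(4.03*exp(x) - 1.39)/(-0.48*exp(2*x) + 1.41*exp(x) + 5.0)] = (-0.928512*exp(4*x) - 1.44648*exp(3*x) - 60.854256*exp(2*x) + 44.518959*exp(x) - 110.5495)*exp(x)/(0.110592*exp(6*x) - 0.974592*exp(5*x) - 0.593136*exp(4*x) + 17.500779*exp(3*x) + 6.1785*exp(2*x) - 105.75*exp(x) - 125.0)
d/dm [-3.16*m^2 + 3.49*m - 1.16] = 3.49 - 6.32*m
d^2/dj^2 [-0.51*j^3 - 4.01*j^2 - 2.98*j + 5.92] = -3.06*j - 8.02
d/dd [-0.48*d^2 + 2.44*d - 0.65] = 2.44 - 0.96*d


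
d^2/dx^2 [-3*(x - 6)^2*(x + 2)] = 60 - 18*x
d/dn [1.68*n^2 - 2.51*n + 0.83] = 3.36*n - 2.51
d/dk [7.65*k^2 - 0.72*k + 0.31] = 15.3*k - 0.72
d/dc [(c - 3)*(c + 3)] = 2*c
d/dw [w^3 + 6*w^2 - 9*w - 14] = 3*w^2 + 12*w - 9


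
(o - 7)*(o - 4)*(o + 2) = o^3 - 9*o^2 + 6*o + 56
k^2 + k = k*(k + 1)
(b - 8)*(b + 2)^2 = b^3 - 4*b^2 - 28*b - 32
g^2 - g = g*(g - 1)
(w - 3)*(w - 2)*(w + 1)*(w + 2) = w^4 - 2*w^3 - 7*w^2 + 8*w + 12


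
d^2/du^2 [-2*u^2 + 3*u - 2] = -4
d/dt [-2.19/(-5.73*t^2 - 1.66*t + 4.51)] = (-25.0974*t - 3.6354)/(5.73*t^2 + 1.66*t - 4.51)^2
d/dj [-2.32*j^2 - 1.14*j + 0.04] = -4.64*j - 1.14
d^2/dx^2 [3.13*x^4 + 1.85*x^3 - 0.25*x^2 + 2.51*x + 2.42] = 37.56*x^2 + 11.1*x - 0.5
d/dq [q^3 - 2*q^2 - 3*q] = 3*q^2 - 4*q - 3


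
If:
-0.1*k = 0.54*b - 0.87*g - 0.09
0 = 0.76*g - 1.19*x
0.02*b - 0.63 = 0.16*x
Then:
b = 8.0*x + 31.5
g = 1.56578947368421*x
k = -29.5776315789474*x - 169.2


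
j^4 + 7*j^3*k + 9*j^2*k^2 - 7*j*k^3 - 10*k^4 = (j - k)*(j + k)*(j + 2*k)*(j + 5*k)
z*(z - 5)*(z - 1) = z^3 - 6*z^2 + 5*z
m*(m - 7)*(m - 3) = m^3 - 10*m^2 + 21*m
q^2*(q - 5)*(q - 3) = q^4 - 8*q^3 + 15*q^2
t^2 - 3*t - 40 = (t - 8)*(t + 5)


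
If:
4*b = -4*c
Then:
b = -c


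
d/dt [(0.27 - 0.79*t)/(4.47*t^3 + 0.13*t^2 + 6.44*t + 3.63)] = (7.0626*t^3 - 3.518*t^2 - 0.0701999999999998*t - 4.6065)/(19.9809*t^6 + 1.1622*t^5 + 57.5905*t^4 + 34.1266*t^3 + 42.4174*t^2 + 46.7544*t + 13.1769)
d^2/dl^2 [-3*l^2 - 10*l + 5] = -6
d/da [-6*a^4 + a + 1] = 1 - 24*a^3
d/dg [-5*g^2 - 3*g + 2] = -10*g - 3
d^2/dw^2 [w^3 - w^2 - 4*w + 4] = 6*w - 2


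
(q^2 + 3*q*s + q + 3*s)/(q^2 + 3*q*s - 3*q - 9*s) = (q + 1)/(q - 3)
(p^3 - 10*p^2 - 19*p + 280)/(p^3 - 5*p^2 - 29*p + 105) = (p - 8)/(p - 3)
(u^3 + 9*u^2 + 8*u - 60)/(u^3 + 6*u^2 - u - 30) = (u + 6)/(u + 3)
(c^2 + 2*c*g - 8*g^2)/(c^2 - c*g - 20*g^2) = (c - 2*g)/(c - 5*g)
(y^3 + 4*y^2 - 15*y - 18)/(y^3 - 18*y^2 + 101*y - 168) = (y^2 + 7*y + 6)/(y^2 - 15*y + 56)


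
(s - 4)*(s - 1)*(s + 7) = s^3 + 2*s^2 - 31*s + 28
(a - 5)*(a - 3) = a^2 - 8*a + 15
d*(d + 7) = d^2 + 7*d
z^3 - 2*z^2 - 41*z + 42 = (z - 7)*(z - 1)*(z + 6)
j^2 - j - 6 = (j - 3)*(j + 2)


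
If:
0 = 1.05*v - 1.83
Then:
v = 1.74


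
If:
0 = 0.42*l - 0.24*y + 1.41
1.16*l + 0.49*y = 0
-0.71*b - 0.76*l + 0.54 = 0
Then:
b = 2.29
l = -1.43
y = 3.38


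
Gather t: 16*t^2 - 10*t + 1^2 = 16*t^2 - 10*t + 1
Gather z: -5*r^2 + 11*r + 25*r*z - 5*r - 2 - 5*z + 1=-5*r^2 + 6*r + z*(25*r - 5) - 1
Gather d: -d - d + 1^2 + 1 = 2 - 2*d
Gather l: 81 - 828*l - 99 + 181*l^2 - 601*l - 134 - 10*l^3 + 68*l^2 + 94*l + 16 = -10*l^3 + 249*l^2 - 1335*l - 136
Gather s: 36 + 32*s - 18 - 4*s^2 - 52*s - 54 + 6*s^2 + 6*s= 2*s^2 - 14*s - 36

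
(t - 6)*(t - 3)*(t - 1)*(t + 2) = t^4 - 8*t^3 + 7*t^2 + 36*t - 36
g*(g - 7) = g^2 - 7*g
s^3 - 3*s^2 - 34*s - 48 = (s - 8)*(s + 2)*(s + 3)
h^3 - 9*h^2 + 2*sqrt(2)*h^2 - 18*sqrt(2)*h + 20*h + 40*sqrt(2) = (h - 5)*(h - 4)*(h + 2*sqrt(2))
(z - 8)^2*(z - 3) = z^3 - 19*z^2 + 112*z - 192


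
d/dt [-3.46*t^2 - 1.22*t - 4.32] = -6.92*t - 1.22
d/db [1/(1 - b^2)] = 2*b/(b^2 - 1)^2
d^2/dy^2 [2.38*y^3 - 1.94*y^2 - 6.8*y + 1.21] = 14.28*y - 3.88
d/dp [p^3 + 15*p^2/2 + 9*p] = 3*p^2 + 15*p + 9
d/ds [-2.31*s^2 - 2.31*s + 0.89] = -4.62*s - 2.31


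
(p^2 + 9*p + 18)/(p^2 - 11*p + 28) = (p^2 + 9*p + 18)/(p^2 - 11*p + 28)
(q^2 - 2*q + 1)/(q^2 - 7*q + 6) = (q - 1)/(q - 6)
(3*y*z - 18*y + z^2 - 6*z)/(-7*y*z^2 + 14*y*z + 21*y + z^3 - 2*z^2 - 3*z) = (-3*y*z + 18*y - z^2 + 6*z)/(7*y*z^2 - 14*y*z - 21*y - z^3 + 2*z^2 + 3*z)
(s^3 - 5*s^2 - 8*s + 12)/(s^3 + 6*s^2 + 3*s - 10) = (s - 6)/(s + 5)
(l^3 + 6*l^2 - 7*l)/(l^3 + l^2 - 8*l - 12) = l*(l^2 + 6*l - 7)/(l^3 + l^2 - 8*l - 12)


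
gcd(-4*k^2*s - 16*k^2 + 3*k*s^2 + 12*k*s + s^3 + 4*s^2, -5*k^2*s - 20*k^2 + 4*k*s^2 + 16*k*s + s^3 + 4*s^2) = -k*s - 4*k + s^2 + 4*s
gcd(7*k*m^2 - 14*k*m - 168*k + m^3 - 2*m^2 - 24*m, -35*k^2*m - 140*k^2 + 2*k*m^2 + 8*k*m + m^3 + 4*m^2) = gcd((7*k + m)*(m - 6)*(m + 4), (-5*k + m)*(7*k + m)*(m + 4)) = 7*k*m + 28*k + m^2 + 4*m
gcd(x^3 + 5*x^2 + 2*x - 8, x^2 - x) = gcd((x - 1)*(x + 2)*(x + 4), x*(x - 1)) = x - 1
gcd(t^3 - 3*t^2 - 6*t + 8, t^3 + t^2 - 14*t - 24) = t^2 - 2*t - 8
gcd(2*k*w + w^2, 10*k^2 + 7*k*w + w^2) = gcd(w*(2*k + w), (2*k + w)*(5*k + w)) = 2*k + w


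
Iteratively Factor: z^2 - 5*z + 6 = (z - 3)*(z - 2)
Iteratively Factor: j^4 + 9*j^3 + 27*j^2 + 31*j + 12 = (j + 3)*(j^3 + 6*j^2 + 9*j + 4) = (j + 3)*(j + 4)*(j^2 + 2*j + 1) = (j + 1)*(j + 3)*(j + 4)*(j + 1)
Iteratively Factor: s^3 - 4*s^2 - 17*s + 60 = (s - 5)*(s^2 + s - 12) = (s - 5)*(s - 3)*(s + 4)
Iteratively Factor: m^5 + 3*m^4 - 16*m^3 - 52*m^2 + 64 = (m + 2)*(m^4 + m^3 - 18*m^2 - 16*m + 32) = (m + 2)^2*(m^3 - m^2 - 16*m + 16) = (m - 4)*(m + 2)^2*(m^2 + 3*m - 4) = (m - 4)*(m + 2)^2*(m + 4)*(m - 1)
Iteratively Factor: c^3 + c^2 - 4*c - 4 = (c - 2)*(c^2 + 3*c + 2) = (c - 2)*(c + 1)*(c + 2)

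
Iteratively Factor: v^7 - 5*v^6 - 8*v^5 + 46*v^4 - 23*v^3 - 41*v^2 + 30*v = (v - 1)*(v^6 - 4*v^5 - 12*v^4 + 34*v^3 + 11*v^2 - 30*v) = (v - 1)^2*(v^5 - 3*v^4 - 15*v^3 + 19*v^2 + 30*v) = (v - 5)*(v - 1)^2*(v^4 + 2*v^3 - 5*v^2 - 6*v) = (v - 5)*(v - 2)*(v - 1)^2*(v^3 + 4*v^2 + 3*v) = (v - 5)*(v - 2)*(v - 1)^2*(v + 1)*(v^2 + 3*v) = (v - 5)*(v - 2)*(v - 1)^2*(v + 1)*(v + 3)*(v)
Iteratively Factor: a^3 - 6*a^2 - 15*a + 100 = (a - 5)*(a^2 - a - 20) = (a - 5)^2*(a + 4)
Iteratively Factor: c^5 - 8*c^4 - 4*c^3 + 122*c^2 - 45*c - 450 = (c + 3)*(c^4 - 11*c^3 + 29*c^2 + 35*c - 150) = (c - 5)*(c + 3)*(c^3 - 6*c^2 - c + 30) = (c - 5)*(c - 3)*(c + 3)*(c^2 - 3*c - 10) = (c - 5)*(c - 3)*(c + 2)*(c + 3)*(c - 5)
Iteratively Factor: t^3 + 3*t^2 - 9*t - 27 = (t - 3)*(t^2 + 6*t + 9) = (t - 3)*(t + 3)*(t + 3)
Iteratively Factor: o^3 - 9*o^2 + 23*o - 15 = (o - 1)*(o^2 - 8*o + 15) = (o - 3)*(o - 1)*(o - 5)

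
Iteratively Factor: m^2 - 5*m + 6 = (m - 3)*(m - 2)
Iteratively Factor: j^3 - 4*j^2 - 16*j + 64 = (j + 4)*(j^2 - 8*j + 16) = (j - 4)*(j + 4)*(j - 4)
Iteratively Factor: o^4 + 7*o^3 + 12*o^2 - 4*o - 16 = (o + 4)*(o^3 + 3*o^2 - 4) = (o + 2)*(o + 4)*(o^2 + o - 2) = (o - 1)*(o + 2)*(o + 4)*(o + 2)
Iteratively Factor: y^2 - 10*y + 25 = (y - 5)*(y - 5)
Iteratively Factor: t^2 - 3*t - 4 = (t + 1)*(t - 4)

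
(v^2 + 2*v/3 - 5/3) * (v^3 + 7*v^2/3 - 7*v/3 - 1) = v^5 + 3*v^4 - 22*v^3/9 - 58*v^2/9 + 29*v/9 + 5/3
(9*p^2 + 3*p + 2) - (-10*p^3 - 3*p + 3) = 10*p^3 + 9*p^2 + 6*p - 1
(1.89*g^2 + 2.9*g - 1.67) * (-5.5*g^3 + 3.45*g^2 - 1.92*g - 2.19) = -10.395*g^5 - 9.4295*g^4 + 15.5612*g^3 - 15.4686*g^2 - 3.1446*g + 3.6573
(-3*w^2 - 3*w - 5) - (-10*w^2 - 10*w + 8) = 7*w^2 + 7*w - 13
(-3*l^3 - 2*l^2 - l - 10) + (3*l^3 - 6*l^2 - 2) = -8*l^2 - l - 12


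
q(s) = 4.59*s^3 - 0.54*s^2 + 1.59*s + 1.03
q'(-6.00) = 503.79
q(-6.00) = -1019.39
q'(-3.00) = 128.76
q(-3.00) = -132.53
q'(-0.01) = 1.60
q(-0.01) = 1.01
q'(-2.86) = 117.31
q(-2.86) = -115.31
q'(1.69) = 39.09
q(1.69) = 24.33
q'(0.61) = 6.06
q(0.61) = 2.84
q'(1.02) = 14.81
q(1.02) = 6.96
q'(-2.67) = 102.64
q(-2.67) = -94.43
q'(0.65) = 6.71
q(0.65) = 3.10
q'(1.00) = 14.28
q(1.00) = 6.67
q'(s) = 13.77*s^2 - 1.08*s + 1.59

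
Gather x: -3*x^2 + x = -3*x^2 + x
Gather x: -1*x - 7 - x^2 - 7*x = -x^2 - 8*x - 7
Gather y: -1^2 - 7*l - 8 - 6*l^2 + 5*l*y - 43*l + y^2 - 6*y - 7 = -6*l^2 - 50*l + y^2 + y*(5*l - 6) - 16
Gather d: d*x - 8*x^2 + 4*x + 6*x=d*x - 8*x^2 + 10*x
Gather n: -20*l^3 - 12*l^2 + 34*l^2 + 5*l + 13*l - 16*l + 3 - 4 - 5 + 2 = -20*l^3 + 22*l^2 + 2*l - 4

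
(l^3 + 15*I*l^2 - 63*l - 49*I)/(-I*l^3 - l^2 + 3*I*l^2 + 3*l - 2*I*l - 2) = (I*l^3 - 15*l^2 - 63*I*l + 49)/(l^3 - l^2*(3 + I) + l*(2 + 3*I) - 2*I)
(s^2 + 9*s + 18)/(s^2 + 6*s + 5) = (s^2 + 9*s + 18)/(s^2 + 6*s + 5)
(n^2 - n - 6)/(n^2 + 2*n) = (n - 3)/n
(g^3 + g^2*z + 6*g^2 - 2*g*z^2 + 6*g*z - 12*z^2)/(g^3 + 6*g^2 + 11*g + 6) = (g^3 + g^2*z + 6*g^2 - 2*g*z^2 + 6*g*z - 12*z^2)/(g^3 + 6*g^2 + 11*g + 6)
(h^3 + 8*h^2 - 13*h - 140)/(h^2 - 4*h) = h + 12 + 35/h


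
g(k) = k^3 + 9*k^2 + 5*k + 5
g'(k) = 3*k^2 + 18*k + 5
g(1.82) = 49.94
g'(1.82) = 47.70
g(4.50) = 300.88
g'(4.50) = 146.75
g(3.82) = 211.17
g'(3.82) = 117.54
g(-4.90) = 78.94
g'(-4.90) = -11.17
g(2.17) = 68.45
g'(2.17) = 58.19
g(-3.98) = 64.62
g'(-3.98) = -19.12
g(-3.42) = 53.17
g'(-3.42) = -21.47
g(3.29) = 154.48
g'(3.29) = 96.69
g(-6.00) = 83.00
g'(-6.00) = 5.00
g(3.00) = 128.00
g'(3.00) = 86.00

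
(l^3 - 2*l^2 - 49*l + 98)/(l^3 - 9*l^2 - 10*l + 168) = (l^2 + 5*l - 14)/(l^2 - 2*l - 24)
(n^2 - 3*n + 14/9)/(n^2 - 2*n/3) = (n - 7/3)/n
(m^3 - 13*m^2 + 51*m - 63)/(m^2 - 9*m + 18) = (m^2 - 10*m + 21)/(m - 6)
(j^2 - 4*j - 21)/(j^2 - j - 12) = (j - 7)/(j - 4)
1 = 1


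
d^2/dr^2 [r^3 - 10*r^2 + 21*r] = 6*r - 20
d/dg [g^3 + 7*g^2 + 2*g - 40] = 3*g^2 + 14*g + 2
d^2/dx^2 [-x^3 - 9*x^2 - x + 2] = -6*x - 18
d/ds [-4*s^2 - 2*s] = -8*s - 2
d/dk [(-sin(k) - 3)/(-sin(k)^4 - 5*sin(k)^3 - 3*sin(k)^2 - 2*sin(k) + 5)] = -(3*sin(k)^4 + 22*sin(k)^3 + 48*sin(k)^2 + 18*sin(k) + 11)*cos(k)/(sin(k)^4 + 5*sin(k)^3 + 3*sin(k)^2 + 2*sin(k) - 5)^2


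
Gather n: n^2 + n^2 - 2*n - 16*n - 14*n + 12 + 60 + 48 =2*n^2 - 32*n + 120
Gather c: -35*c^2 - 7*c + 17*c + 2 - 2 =-35*c^2 + 10*c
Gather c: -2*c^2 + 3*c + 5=-2*c^2 + 3*c + 5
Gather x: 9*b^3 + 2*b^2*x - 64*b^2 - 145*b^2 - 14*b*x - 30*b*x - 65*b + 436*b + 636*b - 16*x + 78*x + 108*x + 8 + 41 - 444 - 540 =9*b^3 - 209*b^2 + 1007*b + x*(2*b^2 - 44*b + 170) - 935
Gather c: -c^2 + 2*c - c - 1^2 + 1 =-c^2 + c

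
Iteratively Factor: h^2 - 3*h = (h)*(h - 3)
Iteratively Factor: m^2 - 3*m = (m)*(m - 3)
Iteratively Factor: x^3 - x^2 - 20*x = (x)*(x^2 - x - 20) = x*(x + 4)*(x - 5)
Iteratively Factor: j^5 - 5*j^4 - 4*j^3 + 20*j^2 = (j - 5)*(j^4 - 4*j^2) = j*(j - 5)*(j^3 - 4*j) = j*(j - 5)*(j - 2)*(j^2 + 2*j) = j*(j - 5)*(j - 2)*(j + 2)*(j)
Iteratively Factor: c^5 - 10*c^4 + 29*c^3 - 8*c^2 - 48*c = (c)*(c^4 - 10*c^3 + 29*c^2 - 8*c - 48) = c*(c - 4)*(c^3 - 6*c^2 + 5*c + 12) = c*(c - 4)*(c + 1)*(c^2 - 7*c + 12) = c*(c - 4)^2*(c + 1)*(c - 3)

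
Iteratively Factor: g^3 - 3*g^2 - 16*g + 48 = (g + 4)*(g^2 - 7*g + 12) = (g - 3)*(g + 4)*(g - 4)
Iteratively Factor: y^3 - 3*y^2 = (y)*(y^2 - 3*y) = y^2*(y - 3)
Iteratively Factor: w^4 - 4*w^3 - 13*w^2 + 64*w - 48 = (w - 1)*(w^3 - 3*w^2 - 16*w + 48) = (w - 3)*(w - 1)*(w^2 - 16) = (w - 3)*(w - 1)*(w + 4)*(w - 4)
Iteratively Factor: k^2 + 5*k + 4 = (k + 1)*(k + 4)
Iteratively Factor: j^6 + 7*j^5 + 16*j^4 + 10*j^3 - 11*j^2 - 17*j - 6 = (j + 2)*(j^5 + 5*j^4 + 6*j^3 - 2*j^2 - 7*j - 3) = (j - 1)*(j + 2)*(j^4 + 6*j^3 + 12*j^2 + 10*j + 3) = (j - 1)*(j + 2)*(j + 3)*(j^3 + 3*j^2 + 3*j + 1) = (j - 1)*(j + 1)*(j + 2)*(j + 3)*(j^2 + 2*j + 1) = (j - 1)*(j + 1)^2*(j + 2)*(j + 3)*(j + 1)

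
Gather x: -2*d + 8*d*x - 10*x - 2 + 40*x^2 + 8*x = -2*d + 40*x^2 + x*(8*d - 2) - 2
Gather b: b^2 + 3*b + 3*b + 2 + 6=b^2 + 6*b + 8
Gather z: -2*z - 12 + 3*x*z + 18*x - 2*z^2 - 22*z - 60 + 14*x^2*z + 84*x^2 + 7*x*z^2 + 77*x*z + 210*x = 84*x^2 + 228*x + z^2*(7*x - 2) + z*(14*x^2 + 80*x - 24) - 72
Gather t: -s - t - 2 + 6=-s - t + 4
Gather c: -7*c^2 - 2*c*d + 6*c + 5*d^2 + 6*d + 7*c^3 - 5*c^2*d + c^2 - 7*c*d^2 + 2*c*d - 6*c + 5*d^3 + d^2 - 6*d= 7*c^3 + c^2*(-5*d - 6) - 7*c*d^2 + 5*d^3 + 6*d^2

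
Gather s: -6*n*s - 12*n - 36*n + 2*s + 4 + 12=-48*n + s*(2 - 6*n) + 16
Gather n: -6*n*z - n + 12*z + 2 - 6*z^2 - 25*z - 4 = n*(-6*z - 1) - 6*z^2 - 13*z - 2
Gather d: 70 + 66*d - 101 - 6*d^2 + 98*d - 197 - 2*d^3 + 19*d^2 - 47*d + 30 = -2*d^3 + 13*d^2 + 117*d - 198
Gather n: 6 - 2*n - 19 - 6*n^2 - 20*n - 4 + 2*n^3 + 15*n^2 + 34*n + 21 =2*n^3 + 9*n^2 + 12*n + 4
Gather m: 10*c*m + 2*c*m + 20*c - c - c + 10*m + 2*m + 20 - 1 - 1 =18*c + m*(12*c + 12) + 18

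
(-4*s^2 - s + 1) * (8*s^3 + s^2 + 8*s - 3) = -32*s^5 - 12*s^4 - 25*s^3 + 5*s^2 + 11*s - 3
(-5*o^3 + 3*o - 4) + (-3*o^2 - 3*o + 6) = -5*o^3 - 3*o^2 + 2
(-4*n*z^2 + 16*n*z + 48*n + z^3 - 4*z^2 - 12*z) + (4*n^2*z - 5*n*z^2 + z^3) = 4*n^2*z - 9*n*z^2 + 16*n*z + 48*n + 2*z^3 - 4*z^2 - 12*z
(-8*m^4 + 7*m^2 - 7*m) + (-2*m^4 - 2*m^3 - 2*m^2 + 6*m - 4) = -10*m^4 - 2*m^3 + 5*m^2 - m - 4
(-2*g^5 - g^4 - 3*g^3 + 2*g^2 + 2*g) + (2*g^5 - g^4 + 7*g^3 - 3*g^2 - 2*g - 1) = -2*g^4 + 4*g^3 - g^2 - 1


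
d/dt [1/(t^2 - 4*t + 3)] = 2*(2 - t)/(t^2 - 4*t + 3)^2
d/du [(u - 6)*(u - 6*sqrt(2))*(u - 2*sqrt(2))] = 3*u^2 - 16*sqrt(2)*u - 12*u + 24 + 48*sqrt(2)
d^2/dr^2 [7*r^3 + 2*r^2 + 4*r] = 42*r + 4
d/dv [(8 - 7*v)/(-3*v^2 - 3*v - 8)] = (-21*v^2 + 48*v + 80)/(9*v^4 + 18*v^3 + 57*v^2 + 48*v + 64)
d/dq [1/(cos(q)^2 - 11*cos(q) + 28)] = (2*cos(q) - 11)*sin(q)/(cos(q)^2 - 11*cos(q) + 28)^2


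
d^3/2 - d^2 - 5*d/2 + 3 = (d/2 + 1)*(d - 3)*(d - 1)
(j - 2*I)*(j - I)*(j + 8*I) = j^3 + 5*I*j^2 + 22*j - 16*I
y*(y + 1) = y^2 + y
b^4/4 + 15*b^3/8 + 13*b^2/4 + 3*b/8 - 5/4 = (b/4 + 1/2)*(b - 1/2)*(b + 1)*(b + 5)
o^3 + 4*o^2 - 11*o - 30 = (o - 3)*(o + 2)*(o + 5)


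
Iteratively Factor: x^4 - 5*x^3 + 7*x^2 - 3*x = (x - 1)*(x^3 - 4*x^2 + 3*x) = (x - 1)^2*(x^2 - 3*x) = (x - 3)*(x - 1)^2*(x)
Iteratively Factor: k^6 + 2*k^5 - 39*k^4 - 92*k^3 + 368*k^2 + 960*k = (k)*(k^5 + 2*k^4 - 39*k^3 - 92*k^2 + 368*k + 960) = k*(k + 4)*(k^4 - 2*k^3 - 31*k^2 + 32*k + 240) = k*(k + 3)*(k + 4)*(k^3 - 5*k^2 - 16*k + 80) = k*(k - 5)*(k + 3)*(k + 4)*(k^2 - 16) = k*(k - 5)*(k - 4)*(k + 3)*(k + 4)*(k + 4)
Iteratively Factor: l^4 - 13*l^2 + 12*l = (l - 1)*(l^3 + l^2 - 12*l) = (l - 1)*(l + 4)*(l^2 - 3*l) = (l - 3)*(l - 1)*(l + 4)*(l)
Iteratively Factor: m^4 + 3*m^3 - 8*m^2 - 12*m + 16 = (m - 1)*(m^3 + 4*m^2 - 4*m - 16) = (m - 2)*(m - 1)*(m^2 + 6*m + 8) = (m - 2)*(m - 1)*(m + 4)*(m + 2)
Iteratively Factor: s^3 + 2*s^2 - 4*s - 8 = (s - 2)*(s^2 + 4*s + 4) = (s - 2)*(s + 2)*(s + 2)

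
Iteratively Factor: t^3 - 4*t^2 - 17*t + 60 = (t - 5)*(t^2 + t - 12) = (t - 5)*(t + 4)*(t - 3)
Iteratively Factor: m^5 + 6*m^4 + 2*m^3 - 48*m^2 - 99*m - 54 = (m - 3)*(m^4 + 9*m^3 + 29*m^2 + 39*m + 18) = (m - 3)*(m + 1)*(m^3 + 8*m^2 + 21*m + 18) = (m - 3)*(m + 1)*(m + 2)*(m^2 + 6*m + 9) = (m - 3)*(m + 1)*(m + 2)*(m + 3)*(m + 3)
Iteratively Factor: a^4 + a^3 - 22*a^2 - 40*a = (a + 4)*(a^3 - 3*a^2 - 10*a) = (a - 5)*(a + 4)*(a^2 + 2*a) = a*(a - 5)*(a + 4)*(a + 2)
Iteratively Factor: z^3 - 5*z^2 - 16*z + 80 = (z - 4)*(z^2 - z - 20) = (z - 4)*(z + 4)*(z - 5)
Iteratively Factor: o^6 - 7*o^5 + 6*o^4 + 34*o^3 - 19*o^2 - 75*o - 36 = (o - 3)*(o^5 - 4*o^4 - 6*o^3 + 16*o^2 + 29*o + 12) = (o - 3)*(o + 1)*(o^4 - 5*o^3 - o^2 + 17*o + 12) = (o - 4)*(o - 3)*(o + 1)*(o^3 - o^2 - 5*o - 3) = (o - 4)*(o - 3)*(o + 1)^2*(o^2 - 2*o - 3) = (o - 4)*(o - 3)*(o + 1)^3*(o - 3)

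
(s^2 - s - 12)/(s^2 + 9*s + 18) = (s - 4)/(s + 6)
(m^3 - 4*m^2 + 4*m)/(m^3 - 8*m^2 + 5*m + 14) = m*(m - 2)/(m^2 - 6*m - 7)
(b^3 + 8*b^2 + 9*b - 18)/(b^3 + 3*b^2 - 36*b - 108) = (b - 1)/(b - 6)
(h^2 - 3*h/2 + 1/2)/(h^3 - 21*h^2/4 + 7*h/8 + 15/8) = 4*(2*h^2 - 3*h + 1)/(8*h^3 - 42*h^2 + 7*h + 15)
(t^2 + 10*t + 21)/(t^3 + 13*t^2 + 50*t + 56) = (t + 3)/(t^2 + 6*t + 8)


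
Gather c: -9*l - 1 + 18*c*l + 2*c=c*(18*l + 2) - 9*l - 1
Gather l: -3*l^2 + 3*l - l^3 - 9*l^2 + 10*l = -l^3 - 12*l^2 + 13*l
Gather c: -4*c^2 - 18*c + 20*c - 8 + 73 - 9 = -4*c^2 + 2*c + 56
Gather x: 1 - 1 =0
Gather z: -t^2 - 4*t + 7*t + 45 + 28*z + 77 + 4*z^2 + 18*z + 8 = -t^2 + 3*t + 4*z^2 + 46*z + 130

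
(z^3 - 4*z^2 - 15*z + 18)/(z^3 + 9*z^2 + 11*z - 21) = (z - 6)/(z + 7)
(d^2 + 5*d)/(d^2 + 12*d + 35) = d/(d + 7)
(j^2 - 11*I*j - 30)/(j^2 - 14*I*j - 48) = (j - 5*I)/(j - 8*I)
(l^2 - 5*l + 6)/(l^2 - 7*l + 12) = (l - 2)/(l - 4)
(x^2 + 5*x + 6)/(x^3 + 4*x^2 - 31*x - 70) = (x + 3)/(x^2 + 2*x - 35)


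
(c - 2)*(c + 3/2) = c^2 - c/2 - 3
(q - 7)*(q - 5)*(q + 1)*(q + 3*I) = q^4 - 11*q^3 + 3*I*q^3 + 23*q^2 - 33*I*q^2 + 35*q + 69*I*q + 105*I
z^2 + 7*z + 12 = (z + 3)*(z + 4)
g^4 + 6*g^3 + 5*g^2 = g^2*(g + 1)*(g + 5)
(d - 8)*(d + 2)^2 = d^3 - 4*d^2 - 28*d - 32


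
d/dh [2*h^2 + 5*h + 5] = 4*h + 5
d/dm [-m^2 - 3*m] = -2*m - 3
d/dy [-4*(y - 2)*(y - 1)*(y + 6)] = -12*y^2 - 24*y + 64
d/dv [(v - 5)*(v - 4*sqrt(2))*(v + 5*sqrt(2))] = 3*v^2 - 10*v + 2*sqrt(2)*v - 40 - 5*sqrt(2)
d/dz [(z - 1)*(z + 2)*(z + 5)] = 3*z^2 + 12*z + 3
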